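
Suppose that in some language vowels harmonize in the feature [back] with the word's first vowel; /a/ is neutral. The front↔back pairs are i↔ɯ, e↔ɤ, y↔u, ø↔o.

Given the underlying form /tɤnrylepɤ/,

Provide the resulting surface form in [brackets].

/y/ harmonizes with /ɤ/ ([+back]) → [u]
/e/ harmonizes with /ɤ/ ([+back]) → [ɤ]

[tɤnrulɤpɤ]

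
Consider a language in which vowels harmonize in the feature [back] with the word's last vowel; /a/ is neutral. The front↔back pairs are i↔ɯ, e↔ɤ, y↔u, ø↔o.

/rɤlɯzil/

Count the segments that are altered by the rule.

/ɤ/ harmonizes with /i/ ([-back]) → [e]
/ɯ/ harmonizes with /i/ ([-back]) → [i]
2 segments change.

2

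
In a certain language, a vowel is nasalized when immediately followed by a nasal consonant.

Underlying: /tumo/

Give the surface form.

/u/ before nasal /m/ → [ũ]

[tũmo]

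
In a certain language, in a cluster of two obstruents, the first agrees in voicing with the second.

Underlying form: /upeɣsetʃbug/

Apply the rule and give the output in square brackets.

/ɣ/ before /s/ (voiceless) → [x]
/tʃ/ before /b/ (voiced) → [dʒ]

[upexsedʒbug]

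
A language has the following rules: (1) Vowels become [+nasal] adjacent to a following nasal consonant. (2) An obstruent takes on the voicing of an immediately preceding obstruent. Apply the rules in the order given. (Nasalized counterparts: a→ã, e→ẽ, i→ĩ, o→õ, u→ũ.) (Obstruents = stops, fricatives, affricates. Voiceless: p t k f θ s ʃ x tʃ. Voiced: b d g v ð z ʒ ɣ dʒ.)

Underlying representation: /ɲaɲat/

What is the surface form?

[ɲãɲat]

Rule 1: /a/ before nasal /ɲ/ → [ã]
After rule 1: ɲãɲat
Rule 2: no segment meets the rule's conditions; no change.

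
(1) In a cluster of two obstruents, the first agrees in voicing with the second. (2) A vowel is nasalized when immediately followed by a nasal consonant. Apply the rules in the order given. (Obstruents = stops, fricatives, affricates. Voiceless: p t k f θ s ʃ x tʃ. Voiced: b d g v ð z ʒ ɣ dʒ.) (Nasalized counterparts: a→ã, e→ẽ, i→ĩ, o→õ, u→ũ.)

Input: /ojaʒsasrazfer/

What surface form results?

[ojaʃsasrasfer]

Rule 1: /ʒ/ before /s/ (voiceless) → [ʃ]
Rule 1: /z/ before /f/ (voiceless) → [s]
After rule 1: ojaʃsasrasfer
Rule 2: no segment meets the rule's conditions; no change.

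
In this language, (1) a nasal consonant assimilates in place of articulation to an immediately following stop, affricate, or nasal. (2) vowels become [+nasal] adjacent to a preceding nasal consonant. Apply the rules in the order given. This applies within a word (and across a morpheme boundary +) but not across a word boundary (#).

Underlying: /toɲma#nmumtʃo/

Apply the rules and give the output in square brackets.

[tommã#mmũɲtʃo]

Rule 1: /ɲ/ before /m/ (labial) → [m]
Rule 1: /n/ before /m/ (labial) → [m]
Rule 1: /m/ before /tʃ/ (palatal) → [ɲ]
After rule 1: tomma#mmuɲtʃo
Rule 2: /a/ after nasal /m/ → [ã]
Rule 2: /u/ after nasal /m/ → [ũ]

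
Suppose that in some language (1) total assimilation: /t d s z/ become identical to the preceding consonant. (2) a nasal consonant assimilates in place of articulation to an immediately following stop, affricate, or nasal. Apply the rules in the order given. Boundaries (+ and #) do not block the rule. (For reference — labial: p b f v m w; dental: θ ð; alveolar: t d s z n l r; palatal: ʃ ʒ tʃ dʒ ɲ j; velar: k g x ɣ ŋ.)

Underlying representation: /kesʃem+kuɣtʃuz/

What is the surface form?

[kesʃeŋ+kuɣtʃuz]

Rule 1: no segment meets the rule's conditions; no change.
After rule 1: kesʃem+kuɣtʃuz
Rule 2: /m/ before /k/ (velar) → [ŋ]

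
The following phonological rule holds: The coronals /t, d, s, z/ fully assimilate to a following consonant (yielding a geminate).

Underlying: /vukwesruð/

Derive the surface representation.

/s/ before /r/ → [r] (total assimilation)

[vukwerruð]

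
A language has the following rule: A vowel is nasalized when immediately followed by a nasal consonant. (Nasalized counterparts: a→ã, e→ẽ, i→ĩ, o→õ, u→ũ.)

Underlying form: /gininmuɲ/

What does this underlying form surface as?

/i/ before nasal /n/ → [ĩ]
/i/ before nasal /n/ → [ĩ]
/u/ before nasal /ɲ/ → [ũ]

[gĩnĩnmũɲ]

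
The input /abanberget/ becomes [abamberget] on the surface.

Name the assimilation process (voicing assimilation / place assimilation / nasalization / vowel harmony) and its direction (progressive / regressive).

/n/→[m].
Each target copies a feature from the following segment, so the direction is regressive.

place assimilation, regressive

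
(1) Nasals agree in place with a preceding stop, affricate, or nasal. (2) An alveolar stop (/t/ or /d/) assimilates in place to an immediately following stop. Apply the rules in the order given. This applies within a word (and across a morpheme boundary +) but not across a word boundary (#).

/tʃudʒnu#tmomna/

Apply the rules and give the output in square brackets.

[tʃudʒɲu#tnomma]

Rule 1: /n/ after /dʒ/ (palatal) → [ɲ]
Rule 1: /m/ after /t/ (alveolar) → [n]
Rule 1: /n/ after /m/ (labial) → [m]
After rule 1: tʃudʒɲu#tnomma
Rule 2: no segment meets the rule's conditions; no change.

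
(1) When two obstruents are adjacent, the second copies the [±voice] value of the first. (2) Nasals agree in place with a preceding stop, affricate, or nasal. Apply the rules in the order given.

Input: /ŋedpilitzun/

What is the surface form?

Rule 1: /p/ after /d/ (voiced) → [b]
Rule 1: /z/ after /t/ (voiceless) → [s]
After rule 1: ŋedbilitsun
Rule 2: no segment meets the rule's conditions; no change.

[ŋedbilitsun]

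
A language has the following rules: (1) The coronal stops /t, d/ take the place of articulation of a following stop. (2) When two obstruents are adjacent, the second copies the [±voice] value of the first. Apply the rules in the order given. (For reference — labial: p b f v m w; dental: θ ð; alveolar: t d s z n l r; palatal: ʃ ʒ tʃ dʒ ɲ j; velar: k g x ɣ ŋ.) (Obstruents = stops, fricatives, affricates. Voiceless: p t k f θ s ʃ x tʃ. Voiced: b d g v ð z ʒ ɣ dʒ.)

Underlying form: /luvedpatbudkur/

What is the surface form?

[luvebbappuggur]

Rule 1: /d/ before /p/ (labial) → [b]
Rule 1: /t/ before /b/ (labial) → [p]
Rule 1: /d/ before /k/ (velar) → [g]
After rule 1: luvebpapbugkur
Rule 2: /p/ after /b/ (voiced) → [b]
Rule 2: /b/ after /p/ (voiceless) → [p]
Rule 2: /k/ after /g/ (voiced) → [g]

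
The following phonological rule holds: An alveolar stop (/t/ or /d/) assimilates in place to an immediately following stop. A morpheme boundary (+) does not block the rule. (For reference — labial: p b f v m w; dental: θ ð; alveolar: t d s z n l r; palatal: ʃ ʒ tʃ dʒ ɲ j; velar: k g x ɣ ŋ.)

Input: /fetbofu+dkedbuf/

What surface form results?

/t/ before /b/ (labial) → [p]
/d/ before /k/ (velar) → [g]
/d/ before /b/ (labial) → [b]

[fepbofu+gkebbuf]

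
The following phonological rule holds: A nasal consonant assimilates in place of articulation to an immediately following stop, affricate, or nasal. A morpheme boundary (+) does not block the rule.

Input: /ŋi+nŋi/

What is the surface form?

/n/ before /ŋ/ (velar) → [ŋ]

[ŋi+ŋŋi]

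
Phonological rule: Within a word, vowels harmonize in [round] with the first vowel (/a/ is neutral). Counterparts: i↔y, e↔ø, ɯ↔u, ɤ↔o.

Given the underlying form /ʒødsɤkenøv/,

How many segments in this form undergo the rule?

/ɤ/ harmonizes with /ø/ ([+round]) → [o]
/e/ harmonizes with /ø/ ([+round]) → [ø]
2 segments change.

2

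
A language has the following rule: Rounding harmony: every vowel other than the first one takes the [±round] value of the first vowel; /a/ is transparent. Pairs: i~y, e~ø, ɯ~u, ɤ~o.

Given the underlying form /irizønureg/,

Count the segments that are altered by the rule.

2

/ø/ harmonizes with /i/ ([-round]) → [e]
/u/ harmonizes with /i/ ([-round]) → [ɯ]
2 segments change.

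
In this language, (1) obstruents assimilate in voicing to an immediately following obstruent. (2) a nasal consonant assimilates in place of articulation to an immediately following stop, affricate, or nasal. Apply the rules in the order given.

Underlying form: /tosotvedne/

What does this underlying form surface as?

Rule 1: /t/ before /v/ (voiced) → [d]
After rule 1: tosodvedne
Rule 2: no segment meets the rule's conditions; no change.

[tosodvedne]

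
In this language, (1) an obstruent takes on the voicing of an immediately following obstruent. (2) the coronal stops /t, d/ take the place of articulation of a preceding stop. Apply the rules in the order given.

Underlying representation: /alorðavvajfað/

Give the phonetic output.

Rule 1: no segment meets the rule's conditions; no change.
After rule 1: alorðavvajfað
Rule 2: no segment meets the rule's conditions; no change.

[alorðavvajfað]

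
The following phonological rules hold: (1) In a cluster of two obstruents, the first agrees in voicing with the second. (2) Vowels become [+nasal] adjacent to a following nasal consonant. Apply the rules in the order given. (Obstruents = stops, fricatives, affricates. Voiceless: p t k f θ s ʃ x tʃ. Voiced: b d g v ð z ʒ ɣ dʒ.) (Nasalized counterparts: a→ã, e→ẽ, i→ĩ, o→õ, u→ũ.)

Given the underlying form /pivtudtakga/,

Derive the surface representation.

[piftuttagga]

Rule 1: /v/ before /t/ (voiceless) → [f]
Rule 1: /d/ before /t/ (voiceless) → [t]
Rule 1: /k/ before /g/ (voiced) → [g]
After rule 1: piftuttagga
Rule 2: no segment meets the rule's conditions; no change.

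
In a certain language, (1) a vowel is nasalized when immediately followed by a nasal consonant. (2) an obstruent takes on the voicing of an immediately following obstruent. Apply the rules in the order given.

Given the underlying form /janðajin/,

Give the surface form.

[jãnðajĩn]

Rule 1: /a/ before nasal /n/ → [ã]
Rule 1: /i/ before nasal /n/ → [ĩ]
After rule 1: jãnðajĩn
Rule 2: no segment meets the rule's conditions; no change.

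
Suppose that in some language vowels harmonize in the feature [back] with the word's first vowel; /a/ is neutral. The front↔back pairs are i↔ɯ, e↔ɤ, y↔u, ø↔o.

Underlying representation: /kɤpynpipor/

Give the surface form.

[kɤpunpɯpor]

/y/ harmonizes with /ɤ/ ([+back]) → [u]
/i/ harmonizes with /ɤ/ ([+back]) → [ɯ]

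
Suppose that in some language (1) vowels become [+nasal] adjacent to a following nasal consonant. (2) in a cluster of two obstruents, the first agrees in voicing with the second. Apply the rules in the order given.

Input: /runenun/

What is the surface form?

[rũnẽnũn]

Rule 1: /u/ before nasal /n/ → [ũ]
Rule 1: /e/ before nasal /n/ → [ẽ]
Rule 1: /u/ before nasal /n/ → [ũ]
After rule 1: rũnẽnũn
Rule 2: no segment meets the rule's conditions; no change.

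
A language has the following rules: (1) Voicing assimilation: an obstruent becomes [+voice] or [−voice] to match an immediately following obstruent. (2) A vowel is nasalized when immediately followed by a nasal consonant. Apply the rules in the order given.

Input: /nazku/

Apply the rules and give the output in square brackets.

[nasku]

Rule 1: /z/ before /k/ (voiceless) → [s]
After rule 1: nasku
Rule 2: no segment meets the rule's conditions; no change.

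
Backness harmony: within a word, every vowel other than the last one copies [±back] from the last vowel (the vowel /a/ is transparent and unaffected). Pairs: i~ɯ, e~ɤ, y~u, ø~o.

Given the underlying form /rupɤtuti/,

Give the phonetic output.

[rypetyti]

/u/ harmonizes with /i/ ([-back]) → [y]
/ɤ/ harmonizes with /i/ ([-back]) → [e]
/u/ harmonizes with /i/ ([-back]) → [y]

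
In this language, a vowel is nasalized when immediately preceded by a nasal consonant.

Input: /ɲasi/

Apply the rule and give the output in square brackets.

[ɲãsi]

/a/ after nasal /ɲ/ → [ã]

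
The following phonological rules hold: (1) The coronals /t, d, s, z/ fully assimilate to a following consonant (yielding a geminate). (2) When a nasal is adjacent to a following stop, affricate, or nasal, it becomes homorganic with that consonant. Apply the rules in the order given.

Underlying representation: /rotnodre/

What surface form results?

Rule 1: /t/ before /n/ → [n] (total assimilation)
Rule 1: /d/ before /r/ → [r] (total assimilation)
After rule 1: ronnorre
Rule 2: no segment meets the rule's conditions; no change.

[ronnorre]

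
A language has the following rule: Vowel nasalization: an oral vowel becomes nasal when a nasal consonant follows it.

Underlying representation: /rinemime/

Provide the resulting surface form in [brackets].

/i/ before nasal /n/ → [ĩ]
/e/ before nasal /m/ → [ẽ]
/i/ before nasal /m/ → [ĩ]

[rĩnẽmĩme]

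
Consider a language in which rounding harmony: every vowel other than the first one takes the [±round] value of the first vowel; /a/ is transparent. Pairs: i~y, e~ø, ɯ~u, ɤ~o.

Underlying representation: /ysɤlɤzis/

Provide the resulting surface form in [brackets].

/ɤ/ harmonizes with /y/ ([+round]) → [o]
/ɤ/ harmonizes with /y/ ([+round]) → [o]
/i/ harmonizes with /y/ ([+round]) → [y]

[ysolozys]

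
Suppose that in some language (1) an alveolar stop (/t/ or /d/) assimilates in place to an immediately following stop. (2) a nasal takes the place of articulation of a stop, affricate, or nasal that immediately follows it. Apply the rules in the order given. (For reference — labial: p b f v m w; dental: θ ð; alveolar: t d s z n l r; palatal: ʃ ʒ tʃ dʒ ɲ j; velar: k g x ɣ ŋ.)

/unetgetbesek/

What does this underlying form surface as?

Rule 1: /t/ before /g/ (velar) → [k]
Rule 1: /t/ before /b/ (labial) → [p]
After rule 1: unekgepbesek
Rule 2: no segment meets the rule's conditions; no change.

[unekgepbesek]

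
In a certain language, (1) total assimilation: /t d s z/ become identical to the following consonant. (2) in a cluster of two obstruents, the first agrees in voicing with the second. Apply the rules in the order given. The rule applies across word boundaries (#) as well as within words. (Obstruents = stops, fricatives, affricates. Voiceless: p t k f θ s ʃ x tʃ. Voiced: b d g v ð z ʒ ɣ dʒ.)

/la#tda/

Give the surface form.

[la#dda]

Rule 1: /t/ before /d/ → [d] (total assimilation)
After rule 1: la#dda
Rule 2: no segment meets the rule's conditions; no change.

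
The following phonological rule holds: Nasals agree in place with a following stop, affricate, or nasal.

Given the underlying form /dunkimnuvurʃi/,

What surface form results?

/n/ before /k/ (velar) → [ŋ]
/m/ before /n/ (alveolar) → [n]

[duŋkinnuvurʃi]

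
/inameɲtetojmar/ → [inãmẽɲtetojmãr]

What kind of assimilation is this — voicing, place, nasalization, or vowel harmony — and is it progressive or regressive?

/a/→[ã] /e/→[ẽ] /a/→[ã].
Each target copies a feature from the preceding segment, so the direction is progressive.

nasalization, progressive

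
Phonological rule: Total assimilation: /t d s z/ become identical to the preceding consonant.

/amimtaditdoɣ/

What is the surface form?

[amimmadittoɣ]

/t/ after /m/ → [m] (total assimilation)
/d/ after /t/ → [t] (total assimilation)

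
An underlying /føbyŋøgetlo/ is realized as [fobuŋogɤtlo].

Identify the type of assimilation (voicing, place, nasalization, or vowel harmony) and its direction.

/ø/→[o] /y/→[u] /ø/→[o] /e/→[ɤ].
Vowels agree with the last vowel, so the harmony is regressive.

vowel harmony, regressive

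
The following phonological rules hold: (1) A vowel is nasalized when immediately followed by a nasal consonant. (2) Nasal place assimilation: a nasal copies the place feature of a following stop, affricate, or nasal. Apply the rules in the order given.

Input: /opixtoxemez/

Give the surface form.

Rule 1: /e/ before nasal /m/ → [ẽ]
After rule 1: opixtoxẽmez
Rule 2: no segment meets the rule's conditions; no change.

[opixtoxẽmez]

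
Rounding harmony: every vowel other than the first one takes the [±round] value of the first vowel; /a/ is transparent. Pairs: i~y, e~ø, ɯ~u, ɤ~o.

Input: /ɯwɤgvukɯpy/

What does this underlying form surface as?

/u/ harmonizes with /ɯ/ ([-round]) → [ɯ]
/y/ harmonizes with /ɯ/ ([-round]) → [i]

[ɯwɤgvɯkɯpi]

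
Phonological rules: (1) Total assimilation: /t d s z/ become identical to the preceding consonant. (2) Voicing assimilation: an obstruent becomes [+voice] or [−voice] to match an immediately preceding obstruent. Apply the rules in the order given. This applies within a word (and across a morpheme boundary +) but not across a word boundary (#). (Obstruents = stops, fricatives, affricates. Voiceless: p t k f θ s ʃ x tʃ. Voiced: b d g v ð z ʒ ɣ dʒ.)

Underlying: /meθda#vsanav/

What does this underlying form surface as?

Rule 1: /d/ after /θ/ → [θ] (total assimilation)
Rule 1: /s/ after /v/ → [v] (total assimilation)
After rule 1: meθθa#vvanav
Rule 2: no segment meets the rule's conditions; no change.

[meθθa#vvanav]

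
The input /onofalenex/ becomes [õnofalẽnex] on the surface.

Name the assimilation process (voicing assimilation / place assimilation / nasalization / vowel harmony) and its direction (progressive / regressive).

/o/→[õ] /e/→[ẽ].
Each target copies a feature from the following segment, so the direction is regressive.

nasalization, regressive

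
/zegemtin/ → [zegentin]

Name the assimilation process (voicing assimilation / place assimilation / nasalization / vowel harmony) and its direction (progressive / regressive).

/m/→[n].
Each target copies a feature from the following segment, so the direction is regressive.

place assimilation, regressive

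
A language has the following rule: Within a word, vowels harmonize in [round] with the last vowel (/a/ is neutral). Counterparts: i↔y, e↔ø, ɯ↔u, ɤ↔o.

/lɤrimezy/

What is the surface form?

[lorymøzy]

/ɤ/ harmonizes with /y/ ([+round]) → [o]
/i/ harmonizes with /y/ ([+round]) → [y]
/e/ harmonizes with /y/ ([+round]) → [ø]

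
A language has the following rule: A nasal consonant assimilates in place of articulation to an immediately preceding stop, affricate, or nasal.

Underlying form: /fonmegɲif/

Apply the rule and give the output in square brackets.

/m/ after /n/ (alveolar) → [n]
/ɲ/ after /g/ (velar) → [ŋ]

[fonnegŋif]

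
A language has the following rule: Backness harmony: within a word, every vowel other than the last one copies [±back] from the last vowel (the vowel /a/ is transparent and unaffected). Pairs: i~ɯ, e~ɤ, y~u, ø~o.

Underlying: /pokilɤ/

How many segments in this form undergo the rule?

1

/i/ harmonizes with /ɤ/ ([+back]) → [ɯ]
1 segment changes.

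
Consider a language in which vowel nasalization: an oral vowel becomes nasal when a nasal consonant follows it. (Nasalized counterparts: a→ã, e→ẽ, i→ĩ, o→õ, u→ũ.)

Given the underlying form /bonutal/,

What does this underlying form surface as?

[bõnutal]

/o/ before nasal /n/ → [õ]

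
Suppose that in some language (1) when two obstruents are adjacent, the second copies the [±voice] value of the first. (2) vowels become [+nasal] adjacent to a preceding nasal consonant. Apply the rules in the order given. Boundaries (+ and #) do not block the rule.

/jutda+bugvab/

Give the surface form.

[jutta+bugvab]

Rule 1: /d/ after /t/ (voiceless) → [t]
After rule 1: jutta+bugvab
Rule 2: no segment meets the rule's conditions; no change.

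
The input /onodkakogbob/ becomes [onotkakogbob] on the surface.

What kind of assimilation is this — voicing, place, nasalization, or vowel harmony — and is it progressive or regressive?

voicing assimilation, regressive

/d/→[t].
Each target copies a feature from the following segment, so the direction is regressive.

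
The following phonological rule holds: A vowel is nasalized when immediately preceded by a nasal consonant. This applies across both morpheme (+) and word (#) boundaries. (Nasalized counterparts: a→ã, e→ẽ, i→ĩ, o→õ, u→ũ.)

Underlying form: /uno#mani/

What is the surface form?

[unõ#mãnĩ]

/o/ after nasal /n/ → [õ]
/a/ after nasal /m/ → [ã]
/i/ after nasal /n/ → [ĩ]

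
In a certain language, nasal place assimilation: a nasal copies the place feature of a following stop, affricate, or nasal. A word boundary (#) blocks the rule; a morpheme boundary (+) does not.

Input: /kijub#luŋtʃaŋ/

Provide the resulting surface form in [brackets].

[kijub#luɲtʃaŋ]

/ŋ/ before /tʃ/ (palatal) → [ɲ]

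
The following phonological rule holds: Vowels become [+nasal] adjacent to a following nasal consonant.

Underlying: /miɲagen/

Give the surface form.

/i/ before nasal /ɲ/ → [ĩ]
/e/ before nasal /n/ → [ẽ]

[mĩɲagẽn]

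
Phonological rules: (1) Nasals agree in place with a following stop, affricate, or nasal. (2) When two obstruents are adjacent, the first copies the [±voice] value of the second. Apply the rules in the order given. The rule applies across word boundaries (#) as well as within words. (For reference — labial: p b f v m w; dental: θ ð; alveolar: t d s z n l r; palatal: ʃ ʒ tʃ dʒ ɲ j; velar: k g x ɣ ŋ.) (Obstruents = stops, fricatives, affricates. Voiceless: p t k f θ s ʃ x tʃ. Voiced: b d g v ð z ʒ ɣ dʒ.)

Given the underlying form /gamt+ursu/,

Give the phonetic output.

[gant+ursu]

Rule 1: /m/ before /t/ (alveolar) → [n]
After rule 1: gant+ursu
Rule 2: no segment meets the rule's conditions; no change.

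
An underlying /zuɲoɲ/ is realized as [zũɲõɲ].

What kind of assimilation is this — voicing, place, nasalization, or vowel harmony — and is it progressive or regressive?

nasalization, regressive

/u/→[ũ] /o/→[õ].
Each target copies a feature from the following segment, so the direction is regressive.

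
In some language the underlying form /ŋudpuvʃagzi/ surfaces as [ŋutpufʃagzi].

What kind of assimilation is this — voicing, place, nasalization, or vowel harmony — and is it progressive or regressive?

/d/→[t] /v/→[f].
Each target copies a feature from the following segment, so the direction is regressive.

voicing assimilation, regressive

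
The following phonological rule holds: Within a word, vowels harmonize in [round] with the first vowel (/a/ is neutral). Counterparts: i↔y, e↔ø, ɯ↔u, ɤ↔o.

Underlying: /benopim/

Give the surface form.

[benɤpim]

/o/ harmonizes with /e/ ([-round]) → [ɤ]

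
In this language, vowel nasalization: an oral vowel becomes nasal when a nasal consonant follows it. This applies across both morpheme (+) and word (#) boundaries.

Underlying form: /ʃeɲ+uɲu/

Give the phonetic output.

/e/ before nasal /ɲ/ → [ẽ]
/u/ before nasal /ɲ/ → [ũ]

[ʃẽɲ+ũɲu]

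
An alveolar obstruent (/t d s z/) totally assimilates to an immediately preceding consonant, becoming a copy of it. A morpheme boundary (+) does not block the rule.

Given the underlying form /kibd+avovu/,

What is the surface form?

/d/ after /b/ → [b] (total assimilation)

[kibb+avovu]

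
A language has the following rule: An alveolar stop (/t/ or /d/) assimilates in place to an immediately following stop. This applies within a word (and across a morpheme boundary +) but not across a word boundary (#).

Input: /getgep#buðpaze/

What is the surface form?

[gekgep#buðpaze]

/t/ before /g/ (velar) → [k]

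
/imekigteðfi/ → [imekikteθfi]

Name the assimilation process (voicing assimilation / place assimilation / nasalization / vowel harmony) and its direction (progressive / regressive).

/g/→[k] /ð/→[θ].
Each target copies a feature from the following segment, so the direction is regressive.

voicing assimilation, regressive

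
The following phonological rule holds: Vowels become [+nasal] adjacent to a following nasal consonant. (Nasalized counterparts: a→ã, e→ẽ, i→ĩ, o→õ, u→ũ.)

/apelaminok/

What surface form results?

[apelãmĩnok]

/a/ before nasal /m/ → [ã]
/i/ before nasal /n/ → [ĩ]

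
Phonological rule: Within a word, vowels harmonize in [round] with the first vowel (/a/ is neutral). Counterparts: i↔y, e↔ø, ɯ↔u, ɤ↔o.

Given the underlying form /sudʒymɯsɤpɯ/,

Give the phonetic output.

[sudʒymusopu]

/ɯ/ harmonizes with /u/ ([+round]) → [u]
/ɤ/ harmonizes with /u/ ([+round]) → [o]
/ɯ/ harmonizes with /u/ ([+round]) → [u]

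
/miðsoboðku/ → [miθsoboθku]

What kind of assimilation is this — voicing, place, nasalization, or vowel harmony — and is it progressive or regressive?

voicing assimilation, regressive

/ð/→[θ] /ð/→[θ].
Each target copies a feature from the following segment, so the direction is regressive.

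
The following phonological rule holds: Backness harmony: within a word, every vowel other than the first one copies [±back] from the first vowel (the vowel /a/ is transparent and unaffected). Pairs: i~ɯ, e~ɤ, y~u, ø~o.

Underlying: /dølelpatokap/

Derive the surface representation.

[dølelpatøkap]

/o/ harmonizes with /ø/ ([-back]) → [ø]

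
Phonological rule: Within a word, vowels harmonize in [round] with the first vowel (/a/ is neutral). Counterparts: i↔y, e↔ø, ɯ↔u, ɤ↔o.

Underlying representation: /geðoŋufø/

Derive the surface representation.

[geðɤŋɯfe]

/o/ harmonizes with /e/ ([-round]) → [ɤ]
/u/ harmonizes with /e/ ([-round]) → [ɯ]
/ø/ harmonizes with /e/ ([-round]) → [e]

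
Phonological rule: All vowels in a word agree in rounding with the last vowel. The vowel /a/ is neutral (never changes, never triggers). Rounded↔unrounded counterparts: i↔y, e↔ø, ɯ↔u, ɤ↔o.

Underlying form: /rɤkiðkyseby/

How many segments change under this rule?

3

/ɤ/ harmonizes with /y/ ([+round]) → [o]
/i/ harmonizes with /y/ ([+round]) → [y]
/e/ harmonizes with /y/ ([+round]) → [ø]
3 segments change.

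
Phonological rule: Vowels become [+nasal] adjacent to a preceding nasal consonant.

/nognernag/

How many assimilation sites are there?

3

/o/ after nasal /n/ → [õ]
/e/ after nasal /n/ → [ẽ]
/a/ after nasal /n/ → [ã]
3 segments change.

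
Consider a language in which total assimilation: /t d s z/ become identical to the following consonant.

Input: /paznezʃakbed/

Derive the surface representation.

[panneʃʃakbed]

/z/ before /n/ → [n] (total assimilation)
/z/ before /ʃ/ → [ʃ] (total assimilation)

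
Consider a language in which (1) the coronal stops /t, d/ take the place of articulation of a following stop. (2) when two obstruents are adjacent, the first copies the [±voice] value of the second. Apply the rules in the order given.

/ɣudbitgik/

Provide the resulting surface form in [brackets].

[ɣubbiggik]

Rule 1: /d/ before /b/ (labial) → [b]
Rule 1: /t/ before /g/ (velar) → [k]
After rule 1: ɣubbikgik
Rule 2: /k/ before /g/ (voiced) → [g]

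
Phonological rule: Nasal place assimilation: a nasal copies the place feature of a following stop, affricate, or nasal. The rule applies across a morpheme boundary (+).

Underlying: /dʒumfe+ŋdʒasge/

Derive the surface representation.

[dʒumfe+ɲdʒasge]

/ŋ/ before /dʒ/ (palatal) → [ɲ]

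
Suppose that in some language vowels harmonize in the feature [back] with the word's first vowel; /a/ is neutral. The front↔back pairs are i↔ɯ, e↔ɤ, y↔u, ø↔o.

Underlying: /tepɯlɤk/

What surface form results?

/ɯ/ harmonizes with /e/ ([-back]) → [i]
/ɤ/ harmonizes with /e/ ([-back]) → [e]

[tepilek]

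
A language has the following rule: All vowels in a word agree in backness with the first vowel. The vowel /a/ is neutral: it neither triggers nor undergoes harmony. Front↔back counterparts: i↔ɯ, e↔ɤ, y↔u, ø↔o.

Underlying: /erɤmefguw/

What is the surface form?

[eremefgyw]

/ɤ/ harmonizes with /e/ ([-back]) → [e]
/u/ harmonizes with /e/ ([-back]) → [y]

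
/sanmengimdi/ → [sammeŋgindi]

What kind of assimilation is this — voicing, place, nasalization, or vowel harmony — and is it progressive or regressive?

/n/→[m] /n/→[ŋ] /m/→[n].
Each target copies a feature from the following segment, so the direction is regressive.

place assimilation, regressive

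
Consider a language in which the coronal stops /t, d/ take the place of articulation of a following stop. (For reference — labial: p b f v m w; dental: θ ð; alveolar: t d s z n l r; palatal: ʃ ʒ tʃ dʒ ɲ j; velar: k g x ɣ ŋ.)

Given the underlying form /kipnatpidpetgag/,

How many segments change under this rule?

3

/t/ before /p/ (labial) → [p]
/d/ before /p/ (labial) → [b]
/t/ before /g/ (velar) → [k]
3 segments change.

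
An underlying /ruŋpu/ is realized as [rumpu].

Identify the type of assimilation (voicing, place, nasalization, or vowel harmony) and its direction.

/ŋ/→[m].
Each target copies a feature from the following segment, so the direction is regressive.

place assimilation, regressive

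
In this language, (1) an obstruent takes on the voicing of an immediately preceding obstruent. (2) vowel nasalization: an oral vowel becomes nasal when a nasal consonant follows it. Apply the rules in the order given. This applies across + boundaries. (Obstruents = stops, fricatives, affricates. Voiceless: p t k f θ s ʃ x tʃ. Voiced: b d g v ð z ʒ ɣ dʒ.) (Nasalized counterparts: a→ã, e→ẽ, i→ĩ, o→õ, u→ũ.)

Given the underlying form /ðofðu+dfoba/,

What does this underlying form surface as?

[ðofθu+dvoba]

Rule 1: /ð/ after /f/ (voiceless) → [θ]
Rule 1: /f/ after /d/ (voiced) → [v]
After rule 1: ðofθu+dvoba
Rule 2: no segment meets the rule's conditions; no change.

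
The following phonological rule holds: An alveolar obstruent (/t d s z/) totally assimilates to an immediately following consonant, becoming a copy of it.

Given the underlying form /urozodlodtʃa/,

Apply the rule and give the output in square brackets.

[urozollotʃtʃa]

/d/ before /l/ → [l] (total assimilation)
/d/ before /tʃ/ → [tʃ] (total assimilation)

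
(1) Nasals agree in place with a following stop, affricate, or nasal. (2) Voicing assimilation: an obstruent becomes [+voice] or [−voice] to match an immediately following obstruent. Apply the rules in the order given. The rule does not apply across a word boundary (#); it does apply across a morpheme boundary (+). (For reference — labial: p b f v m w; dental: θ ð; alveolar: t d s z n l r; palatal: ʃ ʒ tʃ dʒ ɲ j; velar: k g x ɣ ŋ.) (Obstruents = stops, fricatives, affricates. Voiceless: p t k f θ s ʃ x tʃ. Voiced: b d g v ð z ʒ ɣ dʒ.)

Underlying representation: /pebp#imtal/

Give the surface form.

Rule 1: /m/ before /t/ (alveolar) → [n]
After rule 1: pebp#intal
Rule 2: /b/ before /p/ (voiceless) → [p]

[pepp#intal]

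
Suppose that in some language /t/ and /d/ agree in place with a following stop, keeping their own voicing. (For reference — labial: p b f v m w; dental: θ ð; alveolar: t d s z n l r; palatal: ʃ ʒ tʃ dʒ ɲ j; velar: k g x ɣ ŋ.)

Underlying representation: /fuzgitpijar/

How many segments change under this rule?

1

/t/ before /p/ (labial) → [p]
1 segment changes.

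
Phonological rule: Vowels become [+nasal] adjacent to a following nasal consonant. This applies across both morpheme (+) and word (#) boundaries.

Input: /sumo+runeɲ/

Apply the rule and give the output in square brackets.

/u/ before nasal /m/ → [ũ]
/u/ before nasal /n/ → [ũ]
/e/ before nasal /ɲ/ → [ẽ]

[sũmo+rũnẽɲ]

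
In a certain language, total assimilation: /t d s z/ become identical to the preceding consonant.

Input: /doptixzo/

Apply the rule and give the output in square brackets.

/t/ after /p/ → [p] (total assimilation)
/z/ after /x/ → [x] (total assimilation)

[doppixxo]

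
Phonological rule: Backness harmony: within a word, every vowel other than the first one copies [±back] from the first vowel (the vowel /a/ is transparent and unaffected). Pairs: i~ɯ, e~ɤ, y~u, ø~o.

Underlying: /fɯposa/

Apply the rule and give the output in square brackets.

[fɯposa]

no segment meets the rule's conditions; no change.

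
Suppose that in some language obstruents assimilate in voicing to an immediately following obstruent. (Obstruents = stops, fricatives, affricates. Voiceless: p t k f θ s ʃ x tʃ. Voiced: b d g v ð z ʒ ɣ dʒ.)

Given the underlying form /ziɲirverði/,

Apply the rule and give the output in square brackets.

[ziɲirverði]

no segment meets the rule's conditions; no change.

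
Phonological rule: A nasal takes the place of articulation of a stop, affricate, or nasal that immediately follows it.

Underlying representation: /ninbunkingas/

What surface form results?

/n/ before /b/ (labial) → [m]
/n/ before /k/ (velar) → [ŋ]
/n/ before /g/ (velar) → [ŋ]

[nimbuŋkiŋgas]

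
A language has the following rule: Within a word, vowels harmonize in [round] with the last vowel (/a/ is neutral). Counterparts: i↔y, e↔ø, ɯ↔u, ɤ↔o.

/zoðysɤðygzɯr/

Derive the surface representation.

[zɤðisɤðigzɯr]

/o/ harmonizes with /ɯ/ ([-round]) → [ɤ]
/y/ harmonizes with /ɯ/ ([-round]) → [i]
/y/ harmonizes with /ɯ/ ([-round]) → [i]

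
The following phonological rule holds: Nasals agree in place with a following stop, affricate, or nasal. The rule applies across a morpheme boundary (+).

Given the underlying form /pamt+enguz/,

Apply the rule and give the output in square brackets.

[pant+eŋguz]

/m/ before /t/ (alveolar) → [n]
/n/ before /g/ (velar) → [ŋ]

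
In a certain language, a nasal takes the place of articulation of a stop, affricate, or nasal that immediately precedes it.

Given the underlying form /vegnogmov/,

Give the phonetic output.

/n/ after /g/ (velar) → [ŋ]
/m/ after /g/ (velar) → [ŋ]

[vegŋogŋov]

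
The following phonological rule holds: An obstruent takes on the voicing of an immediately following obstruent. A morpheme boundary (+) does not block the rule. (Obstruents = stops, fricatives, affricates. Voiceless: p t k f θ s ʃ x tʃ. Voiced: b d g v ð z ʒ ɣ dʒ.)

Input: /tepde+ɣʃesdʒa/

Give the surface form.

/p/ before /d/ (voiced) → [b]
/ɣ/ before /ʃ/ (voiceless) → [x]
/s/ before /dʒ/ (voiced) → [z]

[tebde+xʃezdʒa]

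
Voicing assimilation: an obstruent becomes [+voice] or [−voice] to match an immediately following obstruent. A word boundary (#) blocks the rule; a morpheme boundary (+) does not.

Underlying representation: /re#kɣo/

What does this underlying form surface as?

/k/ before /ɣ/ (voiced) → [g]

[re#gɣo]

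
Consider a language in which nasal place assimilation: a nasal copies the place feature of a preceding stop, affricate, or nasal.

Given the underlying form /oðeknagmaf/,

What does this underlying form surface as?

[oðekŋagŋaf]

/n/ after /k/ (velar) → [ŋ]
/m/ after /g/ (velar) → [ŋ]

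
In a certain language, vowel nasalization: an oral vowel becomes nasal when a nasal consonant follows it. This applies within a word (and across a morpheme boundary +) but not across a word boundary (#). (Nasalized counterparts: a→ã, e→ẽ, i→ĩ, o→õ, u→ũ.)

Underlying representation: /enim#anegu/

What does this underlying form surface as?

[ẽnĩm#ãnegu]

/e/ before nasal /n/ → [ẽ]
/i/ before nasal /m/ → [ĩ]
/a/ before nasal /n/ → [ã]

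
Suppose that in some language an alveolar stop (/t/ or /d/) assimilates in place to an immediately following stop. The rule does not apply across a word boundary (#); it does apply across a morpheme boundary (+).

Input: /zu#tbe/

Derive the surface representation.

[zu#pbe]

/t/ before /b/ (labial) → [p]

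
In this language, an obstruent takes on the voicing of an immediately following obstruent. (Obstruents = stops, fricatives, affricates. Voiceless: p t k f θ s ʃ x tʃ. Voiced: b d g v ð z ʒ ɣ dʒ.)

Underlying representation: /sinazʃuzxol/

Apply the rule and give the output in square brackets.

[sinasʃusxol]

/z/ before /ʃ/ (voiceless) → [s]
/z/ before /x/ (voiceless) → [s]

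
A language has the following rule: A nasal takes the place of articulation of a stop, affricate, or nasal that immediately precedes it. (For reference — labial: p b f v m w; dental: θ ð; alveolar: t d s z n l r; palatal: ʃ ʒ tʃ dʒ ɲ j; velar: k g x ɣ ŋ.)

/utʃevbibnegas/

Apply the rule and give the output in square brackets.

[utʃevbibmegas]

/n/ after /b/ (labial) → [m]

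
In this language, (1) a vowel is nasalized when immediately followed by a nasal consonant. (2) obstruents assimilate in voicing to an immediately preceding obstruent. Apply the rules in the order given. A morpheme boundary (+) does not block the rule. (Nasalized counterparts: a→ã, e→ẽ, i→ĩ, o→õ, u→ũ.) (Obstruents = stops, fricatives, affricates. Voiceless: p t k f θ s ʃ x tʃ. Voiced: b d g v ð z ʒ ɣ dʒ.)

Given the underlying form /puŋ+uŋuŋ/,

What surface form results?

Rule 1: /u/ before nasal /ŋ/ → [ũ]
Rule 1: /u/ before nasal /ŋ/ → [ũ]
Rule 1: /u/ before nasal /ŋ/ → [ũ]
After rule 1: pũŋ+ũŋũŋ
Rule 2: no segment meets the rule's conditions; no change.

[pũŋ+ũŋũŋ]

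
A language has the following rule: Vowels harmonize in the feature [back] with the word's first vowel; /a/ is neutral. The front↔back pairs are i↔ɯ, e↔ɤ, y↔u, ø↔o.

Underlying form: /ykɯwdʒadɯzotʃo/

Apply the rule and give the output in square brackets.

/ɯ/ harmonizes with /y/ ([-back]) → [i]
/ɯ/ harmonizes with /y/ ([-back]) → [i]
/o/ harmonizes with /y/ ([-back]) → [ø]
/o/ harmonizes with /y/ ([-back]) → [ø]

[ykiwdʒadizøtʃø]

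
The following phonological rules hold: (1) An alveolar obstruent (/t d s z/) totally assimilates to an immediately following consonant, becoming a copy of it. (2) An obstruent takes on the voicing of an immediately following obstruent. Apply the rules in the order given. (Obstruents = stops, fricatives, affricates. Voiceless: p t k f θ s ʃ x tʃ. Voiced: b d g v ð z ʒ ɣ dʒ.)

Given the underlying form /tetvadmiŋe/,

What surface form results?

Rule 1: /t/ before /v/ → [v] (total assimilation)
Rule 1: /d/ before /m/ → [m] (total assimilation)
After rule 1: tevvammiŋe
Rule 2: no segment meets the rule's conditions; no change.

[tevvammiŋe]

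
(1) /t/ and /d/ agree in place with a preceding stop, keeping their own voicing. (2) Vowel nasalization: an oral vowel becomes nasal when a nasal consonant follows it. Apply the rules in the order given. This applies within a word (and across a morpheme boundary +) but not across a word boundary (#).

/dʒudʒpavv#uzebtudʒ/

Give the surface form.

[dʒudʒpavv#uzebpudʒ]

Rule 1: /t/ after /b/ (labial) → [p]
After rule 1: dʒudʒpavv#uzebpudʒ
Rule 2: no segment meets the rule's conditions; no change.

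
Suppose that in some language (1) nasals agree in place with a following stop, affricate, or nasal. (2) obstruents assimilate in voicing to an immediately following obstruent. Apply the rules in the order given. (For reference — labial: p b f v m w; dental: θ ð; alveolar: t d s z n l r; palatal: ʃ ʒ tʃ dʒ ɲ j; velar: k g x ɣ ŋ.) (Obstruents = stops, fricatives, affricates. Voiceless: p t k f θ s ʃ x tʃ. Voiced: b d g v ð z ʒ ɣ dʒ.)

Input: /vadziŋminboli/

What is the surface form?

[vadzimmimboli]

Rule 1: /ŋ/ before /m/ (labial) → [m]
Rule 1: /n/ before /b/ (labial) → [m]
After rule 1: vadzimmimboli
Rule 2: no segment meets the rule's conditions; no change.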